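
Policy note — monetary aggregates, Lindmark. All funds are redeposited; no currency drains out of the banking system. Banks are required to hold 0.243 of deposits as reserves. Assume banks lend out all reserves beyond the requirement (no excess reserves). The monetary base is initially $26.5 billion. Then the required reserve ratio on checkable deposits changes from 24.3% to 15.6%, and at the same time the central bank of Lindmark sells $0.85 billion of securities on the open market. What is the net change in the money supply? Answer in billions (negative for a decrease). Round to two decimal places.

Before: m₁ = 1 / (0.243) ≈ 4.11523, MB₁ = 26.5, so M₁ = 4.11523 × 26.5 ≈ 109.0536 billion.
After: m₂ = 1 / (0.156) ≈ 6.41026, MB₂ = 26.5 − 0.85 = 25.65, so M₂ = 6.41026 × 25.65 ≈ 164.4232 billion.
ΔM = M₂ − M₁ = 164.4232 − 109.0536 = 55.3696 billion.

$55.37 billion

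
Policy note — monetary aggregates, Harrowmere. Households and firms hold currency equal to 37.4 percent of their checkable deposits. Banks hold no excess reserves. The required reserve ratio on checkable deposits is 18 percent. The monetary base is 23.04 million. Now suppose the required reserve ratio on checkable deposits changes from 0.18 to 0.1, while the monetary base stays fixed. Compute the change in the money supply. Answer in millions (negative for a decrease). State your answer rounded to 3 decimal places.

Initially m₁ = (1 + 0.374) / (0.18 + 0.374) ≈ 2.480144, so M₁ = 2.480144 × 23.04 ≈ 57.1425 million.
After the change m₂ = (1 + 0.374) / (0.1 + 0.374) ≈ 2.898734, so M₂ = 2.898734 × 23.04 ≈ 66.7868 million.
ΔM = M₂ − M₁ = 66.7868 − 57.1425 = 9.6443 million.

9.644 million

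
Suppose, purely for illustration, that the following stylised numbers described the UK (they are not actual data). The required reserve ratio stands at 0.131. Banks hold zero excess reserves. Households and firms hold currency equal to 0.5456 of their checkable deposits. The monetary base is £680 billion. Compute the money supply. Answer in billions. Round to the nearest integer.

£1553 billion

The money multiplier is m = (1 + c) / (rr + c) = (1 + 0.5456) / (0.131 + 0.5456) ≈ 2.2844.
So M = m × MB = 2.2844 × 680 = 1553.392 billion.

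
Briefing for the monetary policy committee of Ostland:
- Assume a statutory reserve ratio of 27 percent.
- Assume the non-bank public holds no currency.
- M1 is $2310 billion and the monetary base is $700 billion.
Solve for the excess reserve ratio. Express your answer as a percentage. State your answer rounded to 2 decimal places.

Using m = M/MB = 2310/700 = 3.300000. Since m = (1 + c)/(c + rr + e), the denominator satisfies c + rr + e = (1 + c)/m = (1 + 0) / 3.300000 ≈ 0.303030.
With c = 0 and rr = 0.27, the excess reserve ratio is 0.303030 − 0 − 0.27 = 0.03303.

3.30%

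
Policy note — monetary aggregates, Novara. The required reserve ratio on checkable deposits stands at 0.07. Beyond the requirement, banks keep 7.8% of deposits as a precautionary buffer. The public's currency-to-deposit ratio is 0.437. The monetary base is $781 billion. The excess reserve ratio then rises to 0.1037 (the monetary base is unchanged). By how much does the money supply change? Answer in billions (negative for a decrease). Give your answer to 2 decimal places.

-80.73 billion

Initially m₁ = (1 + 0.437) / (0.07 + 0.078 + 0.437) ≈ 2.456410, so M₁ = 2.456410 × 781 ≈ 1918.4562 billion.
After the change m₂ = (1 + 0.437) / (0.07 + 0.1037 + 0.437) ≈ 2.353037, so M₂ = 2.353037 × 781 ≈ 1837.7219 billion.
ΔM = M₂ − M₁ = 1837.7219 − 1918.4562 = -80.7343 billion.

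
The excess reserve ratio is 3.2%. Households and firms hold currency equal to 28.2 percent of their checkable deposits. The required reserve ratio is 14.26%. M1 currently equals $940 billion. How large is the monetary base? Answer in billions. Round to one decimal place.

The money multiplier is m = (1 + c) / (rr + e + c) = (1 + 0.282) / (0.1426 + 0.032 + 0.282) ≈ 2.80771.
MB = M / m = 940 / 2.80771 ≈ 334.7924 billion.

$334.8 billion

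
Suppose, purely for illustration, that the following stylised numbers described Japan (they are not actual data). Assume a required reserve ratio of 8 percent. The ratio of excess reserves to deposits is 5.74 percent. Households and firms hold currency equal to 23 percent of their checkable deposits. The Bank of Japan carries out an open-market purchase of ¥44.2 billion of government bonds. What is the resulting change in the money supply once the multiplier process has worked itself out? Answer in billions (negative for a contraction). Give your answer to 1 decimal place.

The money multiplier is m = (1 + c) / (rr + e + c) = (1 + 0.23) / (0.08 + 0.0574 + 0.23) ≈ 3.3478.
The purchase adds 44.2 billion of base, so ΔM = m × ΔMB = 3.3478 × (+44.2) ≈ 147.9728 billion.

¥148.0 billion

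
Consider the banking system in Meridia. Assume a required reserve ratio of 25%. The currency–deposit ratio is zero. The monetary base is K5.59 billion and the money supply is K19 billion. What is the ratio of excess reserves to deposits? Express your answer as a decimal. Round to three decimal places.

0.044

Using m = M/MB = 19/5.59 ≈ 3.398927. Since m = (1 + c)/(c + rr + e), the denominator satisfies c + rr + e = (1 + c)/m = (1 + 0) / 3.398927 ≈ 0.294210.
With c = 0 and rr = 0.25, the ratio of excess reserves to deposits is 0.294210 − 0 − 0.25 = 0.04421.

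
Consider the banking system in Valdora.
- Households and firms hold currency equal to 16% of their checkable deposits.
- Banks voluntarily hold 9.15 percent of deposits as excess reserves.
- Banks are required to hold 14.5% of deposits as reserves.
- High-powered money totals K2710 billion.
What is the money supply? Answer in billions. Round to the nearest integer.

The money multiplier is m = (1 + c) / (rr + e + c) = (1 + 0.16) / (0.145 + 0.0915 + 0.16) ≈ 2.92560.
So M = m × MB = 2.92560 × 2710 = 7928.376 billion.

K7928 billion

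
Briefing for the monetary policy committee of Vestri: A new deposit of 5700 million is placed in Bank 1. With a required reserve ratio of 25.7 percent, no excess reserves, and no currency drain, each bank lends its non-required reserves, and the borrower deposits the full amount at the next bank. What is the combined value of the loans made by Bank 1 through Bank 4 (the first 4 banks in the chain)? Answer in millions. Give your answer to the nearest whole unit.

Bank i lends (1 − rr)^i of the original deposit: Bank 1 lends 5700·0.7430 = 4235.1000, Bank 2 lends 5700·0.7430² = 3146.6793, and so on.
Summing a geometric series: total = 5700·[0.7430·(1 − 0.7430^4) / (1 − 0.7430)] ≈ 11456.8832 million.

11457 million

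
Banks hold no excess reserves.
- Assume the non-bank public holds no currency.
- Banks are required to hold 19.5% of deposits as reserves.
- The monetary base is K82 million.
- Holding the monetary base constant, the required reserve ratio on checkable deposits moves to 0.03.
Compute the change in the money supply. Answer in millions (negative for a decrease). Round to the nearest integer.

Initially m₁ = 1 / (0.195) ≈ 5.1282, so M₁ = 5.1282 × 82 = 420.5124 million.
After the change m₂ = 1 / (0.03) ≈ 33.3333, so M₂ = 33.3333 × 82 = 2733.3306 million.
ΔM = M₂ − M₁ = 2733.3306 − 420.5124 = 2312.8182 million.

K2313 million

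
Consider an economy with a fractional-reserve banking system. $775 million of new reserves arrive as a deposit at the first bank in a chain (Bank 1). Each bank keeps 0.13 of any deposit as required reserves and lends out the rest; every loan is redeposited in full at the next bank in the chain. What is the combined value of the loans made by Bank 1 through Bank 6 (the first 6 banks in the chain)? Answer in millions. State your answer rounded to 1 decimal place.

$2937.5 million

Bank i lends (1 − rr)^i of the original deposit: Bank 1 lends 775·0.8700 = 674.2500, Bank 2 lends 775·0.8700² = 586.5975, and so on.
Summing a geometric series: total = 775·[0.8700·(1 − 0.8700^6) / (1 − 0.8700)] ≈ 2937.5195 million.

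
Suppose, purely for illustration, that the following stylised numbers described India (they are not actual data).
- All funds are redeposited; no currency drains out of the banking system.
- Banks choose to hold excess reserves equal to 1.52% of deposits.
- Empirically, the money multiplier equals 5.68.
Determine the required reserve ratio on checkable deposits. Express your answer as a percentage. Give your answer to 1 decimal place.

Using m = 5.68. Since m = (1 + c)/(c + rr + e), the denominator satisfies c + rr + e = (1 + c)/m = (1 + 0) / 5.68 ≈ 0.176056.
With c = 0 and e = 0.0152, the required reserve ratio on checkable deposits is 0.176056 − 0 − 0.0152 = 0.160856.

16.1%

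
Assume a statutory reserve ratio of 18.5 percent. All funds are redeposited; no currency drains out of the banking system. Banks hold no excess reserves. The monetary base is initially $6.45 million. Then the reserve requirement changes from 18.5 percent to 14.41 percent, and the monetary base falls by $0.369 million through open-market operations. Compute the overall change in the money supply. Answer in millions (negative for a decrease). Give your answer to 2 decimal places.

$7.33 million

Before: m₁ = 1 / (0.185) ≈ 5.4054, MB₁ = 6.45, so M₁ = 5.4054 × 6.45 ≈ 34.8648 million.
After: m₂ = 1 / (0.1441) ≈ 6.9396, MB₂ = 6.45 − 0.369 = 6.081, so M₂ = 6.9396 × 6.081 ≈ 42.1997 million.
ΔM = M₂ − M₁ = 42.1997 − 34.8648 = 7.3349 million.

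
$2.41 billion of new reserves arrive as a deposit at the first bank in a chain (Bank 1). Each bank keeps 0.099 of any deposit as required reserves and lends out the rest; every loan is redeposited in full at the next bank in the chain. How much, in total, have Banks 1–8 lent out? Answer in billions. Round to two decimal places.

$12.41 billion

Bank i lends (1 − rr)^i of the original deposit: Bank 1 lends 2.41·0.9010 ≈ 2.1714, Bank 2 lends 2.41·0.9010² ≈ 1.9564, and so on.
Summing a geometric series: total = 2.41·[0.9010·(1 − 0.9010^8) / (1 − 0.9010)] ≈ 12.4076 billion.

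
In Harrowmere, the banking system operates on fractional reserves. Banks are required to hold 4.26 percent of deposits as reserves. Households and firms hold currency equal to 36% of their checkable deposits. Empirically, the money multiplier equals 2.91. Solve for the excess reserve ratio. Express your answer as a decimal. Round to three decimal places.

Using m = 2.91. Since m = (1 + c)/(c + rr + e), the denominator satisfies c + rr + e = (1 + c)/m = (1 + 0.36) / 2.91 ≈ 0.467354.
With c = 0.36 and rr = 0.0426, the excess reserve ratio is 0.467354 − 0.36 − 0.0426 = 0.064754.

0.065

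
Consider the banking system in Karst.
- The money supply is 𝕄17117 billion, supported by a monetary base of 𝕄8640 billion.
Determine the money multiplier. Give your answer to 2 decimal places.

1.98

The money multiplier is m = M / MB = 17117 / 8640 ≈ 1.98113.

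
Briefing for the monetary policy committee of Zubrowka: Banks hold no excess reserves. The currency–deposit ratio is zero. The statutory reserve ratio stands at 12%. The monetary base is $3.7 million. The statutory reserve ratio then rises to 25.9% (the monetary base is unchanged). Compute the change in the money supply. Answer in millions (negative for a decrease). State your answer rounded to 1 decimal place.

Initially m₁ = 1 / (0.12) ≈ 8.3333, so M₁ = 8.3333 × 3.7 ≈ 30.8332 million.
After the change m₂ = 1 / (0.259) ≈ 3.8610, so M₂ = 3.8610 × 3.7 = 14.2857 million.
ΔM = M₂ − M₁ = 14.2857 − 30.8332 = -16.5475 million.

-16.5 million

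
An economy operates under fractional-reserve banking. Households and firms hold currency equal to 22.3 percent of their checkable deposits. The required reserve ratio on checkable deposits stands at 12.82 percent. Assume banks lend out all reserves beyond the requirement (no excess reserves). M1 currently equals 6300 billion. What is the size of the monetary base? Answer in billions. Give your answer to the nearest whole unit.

The money multiplier is m = (1 + c) / (rr + c) = (1 + 0.223) / (0.1282 + 0.223) ≈ 3.48235.
MB = M / m = 6300 / 3.48235 ≈ 1809.1231 billion.

1809 billion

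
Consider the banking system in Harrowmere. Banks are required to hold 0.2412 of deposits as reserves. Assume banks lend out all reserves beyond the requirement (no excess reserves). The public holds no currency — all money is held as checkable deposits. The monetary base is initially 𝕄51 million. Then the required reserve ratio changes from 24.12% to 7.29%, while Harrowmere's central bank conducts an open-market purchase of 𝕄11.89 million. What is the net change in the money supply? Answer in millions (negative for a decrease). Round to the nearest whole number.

Before: m₁ = 1 / (0.2412) ≈ 4.1459, MB₁ = 51, so M₁ = 4.1459 × 51 = 211.4409 million.
After: m₂ = 1 / (0.0729) ≈ 13.7174, MB₂ = 51 + 11.89 = 62.89, so M₂ = 13.7174 × 62.89 ≈ 862.6873 million.
ΔM = M₂ − M₁ = 862.6873 − 211.4409 = 651.2464 million.

𝕄651 million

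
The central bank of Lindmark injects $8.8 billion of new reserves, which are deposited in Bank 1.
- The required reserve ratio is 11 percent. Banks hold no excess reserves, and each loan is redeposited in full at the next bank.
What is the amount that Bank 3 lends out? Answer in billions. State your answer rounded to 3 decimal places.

$6.204 billion

Each bank lends a fraction (1 − rr) = 0.8900 of the deposit it receives, so Bank 3 receives 8.8·0.8900^2 and lends 8.8·0.8900^3 ≈ 6.2037 billion.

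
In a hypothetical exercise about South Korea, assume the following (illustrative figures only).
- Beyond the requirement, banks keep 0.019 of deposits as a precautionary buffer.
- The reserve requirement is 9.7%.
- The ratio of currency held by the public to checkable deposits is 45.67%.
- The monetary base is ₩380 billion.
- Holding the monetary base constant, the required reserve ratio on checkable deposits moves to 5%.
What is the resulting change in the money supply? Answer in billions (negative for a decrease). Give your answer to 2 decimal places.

₩86.41 billion

Initially m₁ = (1 + 0.4567) / (0.097 + 0.019 + 0.4567) ≈ 2.543566, so M₁ = 2.543566 × 380 ≈ 966.5551 billion.
After the change m₂ = (1 + 0.4567) / (0.05 + 0.019 + 0.4567) ≈ 2.770972, so M₂ = 2.770972 × 380 ≈ 1052.9694 billion.
ΔM = M₂ − M₁ = 1052.9694 − 966.5551 = 86.4143 billion.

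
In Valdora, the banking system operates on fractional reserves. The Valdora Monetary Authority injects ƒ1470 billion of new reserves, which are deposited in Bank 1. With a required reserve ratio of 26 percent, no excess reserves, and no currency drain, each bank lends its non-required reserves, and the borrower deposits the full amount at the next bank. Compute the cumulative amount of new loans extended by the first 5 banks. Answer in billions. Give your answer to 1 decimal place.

ƒ3255.4 billion

Bank i lends (1 − rr)^i of the original deposit: Bank 1 lends 1470·0.7400 = 1087.8000, Bank 2 lends 1470·0.7400² = 804.9720, and so on.
Summing a geometric series: total = 1470·[0.7400·(1 − 0.7400^5) / (1 − 0.7400)] ≈ 3255.4479 billion.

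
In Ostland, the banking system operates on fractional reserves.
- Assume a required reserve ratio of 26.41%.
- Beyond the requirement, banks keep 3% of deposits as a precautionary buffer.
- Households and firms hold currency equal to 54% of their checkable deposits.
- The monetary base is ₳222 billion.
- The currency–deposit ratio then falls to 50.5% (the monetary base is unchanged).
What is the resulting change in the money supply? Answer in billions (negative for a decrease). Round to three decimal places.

Initially m₁ = (1 + 0.54) / (0.2641 + 0.03 + 0.54) ≈ 1.8463014, so M₁ = 1.8463014 × 222 ≈ 409.8789 billion.
After the change m₂ = (1 + 0.505) / (0.2641 + 0.03 + 0.505) ≈ 1.8833688, so M₂ = 1.8833688 × 222 ≈ 418.1079 billion.
ΔM = M₂ − M₁ = 418.1079 − 409.8789 = 8.229 billion.

₳8.229 billion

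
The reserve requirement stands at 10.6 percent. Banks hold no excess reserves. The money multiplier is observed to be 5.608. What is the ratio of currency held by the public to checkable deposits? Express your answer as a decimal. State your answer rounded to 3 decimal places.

Using m = 5.608. From m = (1 + c)/(c + rr + e), rearranging gives 1 + c = m·(c + rr + e), so c·(1 − m) = m·(rr + e) − 1.
Hence c = [m·(rr + e) − 1]/(1 − m) = [5.608 × (0.106 + 0) − 1] / (1 − 5.608) ≈ 0.088010.

0.088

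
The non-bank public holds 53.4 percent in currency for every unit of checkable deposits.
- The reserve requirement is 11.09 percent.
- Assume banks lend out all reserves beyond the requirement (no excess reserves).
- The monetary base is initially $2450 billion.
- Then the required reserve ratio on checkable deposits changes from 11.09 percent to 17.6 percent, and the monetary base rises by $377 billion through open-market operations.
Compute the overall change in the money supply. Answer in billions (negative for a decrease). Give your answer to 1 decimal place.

$280.2 billion

Before: m₁ = (1 + 0.534) / (0.1109 + 0.534) ≈ 2.378663, MB₁ = 2450, so M₁ = 2.378663 × 2450 ≈ 5827.7243 billion.
After: m₂ = (1 + 0.534) / (0.176 + 0.534) ≈ 2.160563, MB₂ = 2450 + 377 = 2827, so M₂ = 2.160563 × 2827 ≈ 6107.9116 billion.
ΔM = M₂ − M₁ = 6107.9116 − 5827.7243 = 280.1873 billion.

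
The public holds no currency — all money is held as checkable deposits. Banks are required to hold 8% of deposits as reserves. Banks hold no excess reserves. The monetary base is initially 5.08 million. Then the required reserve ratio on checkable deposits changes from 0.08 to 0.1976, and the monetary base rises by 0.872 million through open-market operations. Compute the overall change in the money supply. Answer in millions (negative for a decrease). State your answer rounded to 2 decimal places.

-33.38 million

Before: m₁ = 1 / (0.08) = 12.5, MB₁ = 5.08, so M₁ = 12.5 × 5.08 = 63.5 million.
After: m₂ = 1 / (0.1976) ≈ 5.0607, MB₂ = 5.08 + 0.872 = 5.952, so M₂ = 5.0607 × 5.952 ≈ 30.1213 million.
ΔM = M₂ − M₁ = 30.1213 − 63.5 = -33.3787 million.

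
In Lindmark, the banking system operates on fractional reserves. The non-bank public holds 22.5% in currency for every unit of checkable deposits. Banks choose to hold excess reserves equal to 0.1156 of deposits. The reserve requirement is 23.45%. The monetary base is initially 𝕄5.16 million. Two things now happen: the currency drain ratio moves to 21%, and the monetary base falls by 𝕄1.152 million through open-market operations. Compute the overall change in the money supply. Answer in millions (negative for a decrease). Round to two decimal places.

-2.33 million

Before: m₁ = (1 + 0.225) / (0.2345 + 0.1156 + 0.225) ≈ 2.1301, MB₁ = 5.16, so M₁ = 2.1301 × 5.16 ≈ 10.9913 million.
After: m₂ = (1 + 0.21) / (0.2345 + 0.1156 + 0.21) ≈ 2.1603, MB₂ = 5.16 − 1.152 = 4.008, so M₂ = 2.1603 × 4.008 ≈ 8.6585 million.
ΔM = M₂ − M₁ = 8.6585 − 10.9913 = -2.3328 million.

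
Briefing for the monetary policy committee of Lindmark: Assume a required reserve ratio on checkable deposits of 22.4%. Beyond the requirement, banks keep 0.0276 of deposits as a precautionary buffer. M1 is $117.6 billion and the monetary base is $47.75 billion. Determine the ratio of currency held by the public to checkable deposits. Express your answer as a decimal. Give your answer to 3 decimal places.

Using m = M/MB = 117.6/47.75 ≈ 2.462827. From m = (1 + c)/(c + rr + e), rearranging gives 1 + c = m·(c + rr + e), so c·(1 − m) = m·(rr + e) − 1.
Hence c = [m·(rr + e) − 1]/(1 − m) = [2.462827 × (0.224 + 0.0276) − 1] / (1 − 2.462827) ≈ 0.260012.

0.260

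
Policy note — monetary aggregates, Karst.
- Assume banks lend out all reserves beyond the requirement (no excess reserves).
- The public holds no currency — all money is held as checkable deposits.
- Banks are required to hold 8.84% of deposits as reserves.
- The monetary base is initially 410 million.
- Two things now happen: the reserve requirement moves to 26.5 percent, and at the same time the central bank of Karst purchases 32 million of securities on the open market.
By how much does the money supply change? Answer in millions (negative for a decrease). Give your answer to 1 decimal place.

-2970.1 million

Before: m₁ = 1 / (0.0884) ≈ 11.31222, MB₁ = 410, so M₁ = 11.31222 × 410 = 4638.0102 million.
After: m₂ = 1 / (0.265) ≈ 3.77358, MB₂ = 410 + 32 = 442, so M₂ = 3.77358 × 442 ≈ 1667.9224 million.
ΔM = M₂ − M₁ = 1667.9224 − 4638.0102 = -2970.0878 million.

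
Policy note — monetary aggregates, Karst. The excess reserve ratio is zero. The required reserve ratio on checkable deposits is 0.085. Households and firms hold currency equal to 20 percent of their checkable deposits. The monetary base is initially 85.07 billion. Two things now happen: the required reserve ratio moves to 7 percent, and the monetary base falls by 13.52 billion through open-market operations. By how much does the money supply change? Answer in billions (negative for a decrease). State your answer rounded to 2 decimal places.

-40.19 billion

Before: m₁ = (1 + 0.2) / (0.085 + 0.2) ≈ 4.21053, MB₁ = 85.07, so M₁ = 4.21053 × 85.07 ≈ 358.1898 billion.
After: m₂ = (1 + 0.2) / (0.07 + 0.2) ≈ 4.44444, MB₂ = 85.07 − 13.52 = 71.55, so M₂ = 4.44444 × 71.55 ≈ 317.9997 billion.
ΔM = M₂ − M₁ = 317.9997 − 358.1898 = -40.1901 billion.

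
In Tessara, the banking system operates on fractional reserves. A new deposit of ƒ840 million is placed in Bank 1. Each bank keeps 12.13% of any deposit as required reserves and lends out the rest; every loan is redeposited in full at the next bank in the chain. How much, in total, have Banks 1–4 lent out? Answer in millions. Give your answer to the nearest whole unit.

ƒ2457 million

Bank i lends (1 − rr)^i of the original deposit: Bank 1 lends 840·0.8787 = 738.1080, Bank 2 lends 840·0.8787² ≈ 648.5755, and so on.
Summing a geometric series: total = 840·[0.8787·(1 − 0.8787^4) / (1 − 0.8787)] ≈ 2457.3608 million.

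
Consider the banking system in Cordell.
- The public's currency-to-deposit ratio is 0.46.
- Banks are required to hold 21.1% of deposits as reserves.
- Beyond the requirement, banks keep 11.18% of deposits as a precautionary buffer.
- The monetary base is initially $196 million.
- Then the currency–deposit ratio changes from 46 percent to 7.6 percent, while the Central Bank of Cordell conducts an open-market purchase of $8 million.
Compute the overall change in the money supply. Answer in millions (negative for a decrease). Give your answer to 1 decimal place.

$184.9 million

Before: m₁ = (1 + 0.46) / (0.211 + 0.1118 + 0.46) ≈ 1.86510, MB₁ = 196, so M₁ = 1.86510 × 196 = 365.5596 million.
After: m₂ = (1 + 0.076) / (0.211 + 0.1118 + 0.076) ≈ 2.69809, MB₂ = 196 + 8 = 204, so M₂ = 2.69809 × 204 ≈ 550.4104 million.
ΔM = M₂ − M₁ = 550.4104 − 365.5596 = 184.8508 million.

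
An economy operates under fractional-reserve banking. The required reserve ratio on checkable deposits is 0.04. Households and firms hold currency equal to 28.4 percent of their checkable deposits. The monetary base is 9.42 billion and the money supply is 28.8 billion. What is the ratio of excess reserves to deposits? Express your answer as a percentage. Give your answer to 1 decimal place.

9.6%

Using m = M/MB = 28.8/9.42 ≈ 3.057325. Since m = (1 + c)/(c + rr + e), the denominator satisfies c + rr + e = (1 + c)/m = (1 + 0.284) / 3.057325 ≈ 0.419975.
With c = 0.284 and rr = 0.04, the ratio of excess reserves to deposits is 0.419975 − 0.284 − 0.04 = 0.095975.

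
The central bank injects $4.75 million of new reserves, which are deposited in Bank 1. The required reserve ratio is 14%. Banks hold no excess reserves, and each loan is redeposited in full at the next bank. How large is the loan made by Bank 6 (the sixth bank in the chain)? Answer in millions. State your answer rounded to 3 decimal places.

Each bank lends a fraction (1 − rr) = 0.8600 of the deposit it receives, so Bank 6 receives 4.75·0.8600^5 and lends 4.75·0.8600^6 ≈ 1.9217 million.

$1.922 million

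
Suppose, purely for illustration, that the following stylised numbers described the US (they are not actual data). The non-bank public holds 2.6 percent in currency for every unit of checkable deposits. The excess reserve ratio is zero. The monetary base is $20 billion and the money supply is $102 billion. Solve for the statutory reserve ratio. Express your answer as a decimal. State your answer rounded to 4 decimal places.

0.1752

Using m = M/MB = 102/20 = 5.100000. Since m = (1 + c)/(c + rr + e), the denominator satisfies c + rr + e = (1 + c)/m = (1 + 0.026) / 5.100000 ≈ 0.201176.
With c = 0.026 and e = 0, the statutory reserve ratio is 0.201176 − 0.026 − 0 = 0.175176.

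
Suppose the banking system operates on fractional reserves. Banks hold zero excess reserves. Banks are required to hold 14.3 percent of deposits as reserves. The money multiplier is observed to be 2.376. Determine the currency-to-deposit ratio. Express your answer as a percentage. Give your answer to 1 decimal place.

Using m = 2.376. From m = (1 + c)/(c + rr + e), rearranging gives 1 + c = m·(c + rr + e), so c·(1 − m) = m·(rr + e) − 1.
Hence c = [m·(rr + e) − 1]/(1 − m) = [2.376 × (0.143 + 0) − 1] / (1 − 2.376) ≈ 0.479820.

48.0%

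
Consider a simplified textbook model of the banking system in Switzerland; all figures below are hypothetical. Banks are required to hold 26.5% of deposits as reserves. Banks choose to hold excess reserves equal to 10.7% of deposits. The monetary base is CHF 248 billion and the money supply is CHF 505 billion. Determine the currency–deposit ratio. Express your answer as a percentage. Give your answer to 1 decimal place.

Using m = M/MB = 505/248 ≈ 2.036290. From m = (1 + c)/(c + rr + e), rearranging gives 1 + c = m·(c + rr + e), so c·(1 − m) = m·(rr + e) − 1.
Hence c = [m·(rr + e) − 1]/(1 − m) = [2.036290 × (0.265 + 0.107) − 1] / (1 − 2.036290) ≈ 0.234008.

23.4%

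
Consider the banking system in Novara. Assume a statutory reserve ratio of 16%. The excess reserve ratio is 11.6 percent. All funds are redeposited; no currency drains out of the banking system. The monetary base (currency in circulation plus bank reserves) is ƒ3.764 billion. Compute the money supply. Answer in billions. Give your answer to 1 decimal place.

ƒ13.6 billion

The money multiplier is m = 1 / (rr + e) = 1 / (0.16 + 0.116) ≈ 3.6232.
So M = m × MB = 3.6232 × 3.764 ≈ 13.6377 billion.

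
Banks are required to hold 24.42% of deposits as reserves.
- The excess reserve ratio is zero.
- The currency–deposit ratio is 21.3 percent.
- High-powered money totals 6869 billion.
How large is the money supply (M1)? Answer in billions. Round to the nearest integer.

The money multiplier is m = (1 + c) / (rr + c) = (1 + 0.213) / (0.2442 + 0.213) ≈ 2.65311.
So M = m × MB = 2.65311 × 6869 ≈ 18224.2126 billion.

18224 billion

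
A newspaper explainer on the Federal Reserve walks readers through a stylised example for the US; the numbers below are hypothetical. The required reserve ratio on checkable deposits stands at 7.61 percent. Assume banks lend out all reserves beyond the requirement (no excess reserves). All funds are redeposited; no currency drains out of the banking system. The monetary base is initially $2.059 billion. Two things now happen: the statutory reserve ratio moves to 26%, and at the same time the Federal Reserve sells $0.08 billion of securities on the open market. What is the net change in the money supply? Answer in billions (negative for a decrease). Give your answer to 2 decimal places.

-19.44 billion

Before: m₁ = 1 / (0.0761) ≈ 13.1406, MB₁ = 2.059, so M₁ = 13.1406 × 2.059 ≈ 27.0565 billion.
After: m₂ = 1 / (0.26) ≈ 3.8462, MB₂ = 2.059 − 0.08 = 1.979, so M₂ = 3.8462 × 1.979 ≈ 7.6116 billion.
ΔM = M₂ − M₁ = 7.6116 − 27.0565 = -19.4449 billion.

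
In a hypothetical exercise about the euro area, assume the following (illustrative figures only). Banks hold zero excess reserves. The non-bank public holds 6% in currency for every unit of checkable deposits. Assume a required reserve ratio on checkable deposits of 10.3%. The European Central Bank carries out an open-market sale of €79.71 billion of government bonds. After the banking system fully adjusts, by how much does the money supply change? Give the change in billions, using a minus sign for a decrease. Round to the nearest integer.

The money multiplier is m = (1 + c) / (rr + c) = (1 + 0.06) / (0.103 + 0.06) ≈ 6.5031.
The sale removes 79.71 billion of base, so ΔM = m × ΔMB = 6.5031 × (−79.71) ≈ -518.3621 billion.

-518 billion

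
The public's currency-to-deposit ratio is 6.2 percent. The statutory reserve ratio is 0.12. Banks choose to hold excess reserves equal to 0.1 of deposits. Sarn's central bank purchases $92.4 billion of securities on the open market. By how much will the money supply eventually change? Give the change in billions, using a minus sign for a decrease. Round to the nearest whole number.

The money multiplier is m = (1 + c) / (rr + e + c) = (1 + 0.062) / (0.12 + 0.1 + 0.062) ≈ 3.7660.
The purchase adds 92.4 billion of base, so ΔM = m × ΔMB = 3.7660 × (+92.4) = 347.9784 billion.

$348 billion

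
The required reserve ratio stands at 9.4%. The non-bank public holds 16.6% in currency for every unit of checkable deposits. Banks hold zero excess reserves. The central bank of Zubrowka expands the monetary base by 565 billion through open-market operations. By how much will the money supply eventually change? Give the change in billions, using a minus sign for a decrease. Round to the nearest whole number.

2534 billion

The money multiplier is m = (1 + c) / (rr + c) = (1 + 0.166) / (0.094 + 0.166) ≈ 4.4846.
The purchase adds 565 billion of base, so ΔM = m × ΔMB = 4.4846 × (+565) = 2533.799 billion.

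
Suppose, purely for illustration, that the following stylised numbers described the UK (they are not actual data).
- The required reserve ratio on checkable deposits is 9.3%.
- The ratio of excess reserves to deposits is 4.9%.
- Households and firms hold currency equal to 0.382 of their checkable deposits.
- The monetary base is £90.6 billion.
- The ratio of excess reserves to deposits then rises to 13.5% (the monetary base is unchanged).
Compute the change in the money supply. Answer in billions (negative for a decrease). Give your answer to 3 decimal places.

Initially m₁ = (1 + 0.382) / (0.093 + 0.049 + 0.382) ≈ 2.637405, so M₁ = 2.637405 × 90.6 ≈ 238.9489 billion.
After the change m₂ = (1 + 0.382) / (0.093 + 0.135 + 0.382) ≈ 2.265574, so M₂ = 2.265574 × 90.6 ≈ 205.261 billion.
ΔM = M₂ − M₁ = 205.261 − 238.9489 = -33.6879 billion.

-33.688 billion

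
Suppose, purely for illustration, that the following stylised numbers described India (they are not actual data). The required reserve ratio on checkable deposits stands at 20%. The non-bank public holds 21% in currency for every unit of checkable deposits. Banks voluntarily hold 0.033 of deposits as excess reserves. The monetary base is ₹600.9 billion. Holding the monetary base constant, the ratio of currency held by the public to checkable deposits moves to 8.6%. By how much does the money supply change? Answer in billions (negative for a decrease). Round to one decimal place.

₹404.4 billion

Initially m₁ = (1 + 0.21) / (0.2 + 0.033 + 0.21) ≈ 2.73138, so M₁ = 2.73138 × 600.9 ≈ 1641.2862 billion.
After the change m₂ = (1 + 0.086) / (0.2 + 0.033 + 0.086) ≈ 3.40439, so M₂ = 3.40439 × 600.9 ≈ 2045.698 billion.
ΔM = M₂ − M₁ = 2045.698 − 1641.2862 = 404.4118 billion.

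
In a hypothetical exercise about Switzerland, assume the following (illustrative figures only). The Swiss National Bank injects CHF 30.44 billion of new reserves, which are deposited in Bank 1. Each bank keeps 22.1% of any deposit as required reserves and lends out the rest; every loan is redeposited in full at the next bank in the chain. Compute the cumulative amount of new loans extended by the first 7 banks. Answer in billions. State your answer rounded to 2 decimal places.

Bank i lends (1 − rr)^i of the original deposit: Bank 1 lends 30.44·0.7790 ≈ 23.7128, Bank 2 lends 30.44·0.7790² ≈ 18.4722, and so on.
Summing a geometric series: total = 30.44·[0.7790·(1 − 0.7790^7) / (1 − 0.7790)] ≈ 88.6186 billion.

CHF 88.62 billion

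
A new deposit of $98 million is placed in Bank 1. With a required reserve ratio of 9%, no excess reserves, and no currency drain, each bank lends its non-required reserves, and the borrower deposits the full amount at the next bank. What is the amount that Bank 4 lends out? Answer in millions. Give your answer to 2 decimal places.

$67.20 million

Each bank lends a fraction (1 − rr) = 0.9100 of the deposit it receives, so Bank 4 receives 98·0.9100^3 and lends 98·0.9100^4 ≈ 67.2035 million.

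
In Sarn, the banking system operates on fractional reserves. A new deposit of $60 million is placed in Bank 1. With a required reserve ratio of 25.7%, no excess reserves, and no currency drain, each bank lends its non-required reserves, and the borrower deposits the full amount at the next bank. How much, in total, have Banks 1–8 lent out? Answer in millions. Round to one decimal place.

Bank i lends (1 − rr)^i of the original deposit: Bank 1 lends 60·0.7430 = 44.5800, Bank 2 lends 60·0.7430² ≈ 33.1229, and so on.
Summing a geometric series: total = 60·[0.7430·(1 − 0.7430^8) / (1 − 0.7430)] ≈ 157.3522 million.

$157.4 million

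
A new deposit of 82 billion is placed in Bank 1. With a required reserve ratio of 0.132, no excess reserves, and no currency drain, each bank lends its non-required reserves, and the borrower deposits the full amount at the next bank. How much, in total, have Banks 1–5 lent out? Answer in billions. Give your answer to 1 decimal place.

Bank i lends (1 − rr)^i of the original deposit: Bank 1 lends 82·0.8680 = 71.1760, Bank 2 lends 82·0.8680² ≈ 61.7808, and so on.
Summing a geometric series: total = 82·[0.8680·(1 − 0.8680^5) / (1 − 0.8680)] ≈ 273.5325 billion.

273.5 billion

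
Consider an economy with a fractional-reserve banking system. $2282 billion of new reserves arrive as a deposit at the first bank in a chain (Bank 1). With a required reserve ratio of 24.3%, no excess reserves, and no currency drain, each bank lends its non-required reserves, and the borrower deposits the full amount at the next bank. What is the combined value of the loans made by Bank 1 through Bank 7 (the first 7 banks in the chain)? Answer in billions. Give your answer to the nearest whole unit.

Bank i lends (1 − rr)^i of the original deposit: Bank 1 lends 2282·0.7570 = 1727.4740, Bank 2 lends 2282·0.7570² ≈ 1307.6978, and so on.
Summing a geometric series: total = 2282·[0.7570·(1 − 0.7570^7) / (1 − 0.7570)] ≈ 6096.2568 billion.

$6096 billion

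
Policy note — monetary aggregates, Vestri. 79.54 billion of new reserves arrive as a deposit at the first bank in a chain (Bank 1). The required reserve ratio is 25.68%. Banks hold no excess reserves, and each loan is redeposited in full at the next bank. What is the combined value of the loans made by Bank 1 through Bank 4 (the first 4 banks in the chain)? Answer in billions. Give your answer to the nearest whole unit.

Bank i lends (1 − rr)^i of the original deposit: Bank 1 lends 79.54·0.7432 ≈ 59.1141, Bank 2 lends 79.54·0.7432² ≈ 43.9336, and so on.
Summing a geometric series: total = 79.54·[0.7432·(1 − 0.7432^4) / (1 − 0.7432)] ≈ 159.9658 billion.

160 billion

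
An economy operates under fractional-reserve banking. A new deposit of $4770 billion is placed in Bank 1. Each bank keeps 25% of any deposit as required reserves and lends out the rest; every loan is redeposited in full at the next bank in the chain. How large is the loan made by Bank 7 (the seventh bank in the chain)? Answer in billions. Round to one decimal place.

$636.7 billion

Each bank lends a fraction (1 − rr) = 0.7500 of the deposit it receives, so Bank 7 receives 4770·0.7500^6 and lends 4770·0.7500^7 ≈ 636.7181 billion.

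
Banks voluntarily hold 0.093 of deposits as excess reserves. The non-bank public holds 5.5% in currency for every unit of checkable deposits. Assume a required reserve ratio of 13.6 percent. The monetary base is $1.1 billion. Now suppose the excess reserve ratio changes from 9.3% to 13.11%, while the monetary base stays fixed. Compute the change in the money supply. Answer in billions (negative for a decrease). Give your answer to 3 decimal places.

-0.483 billion

Initially m₁ = (1 + 0.055) / (0.136 + 0.093 + 0.055) ≈ 3.71479, so M₁ = 3.71479 × 1.1 ≈ 4.0863 billion.
After the change m₂ = (1 + 0.055) / (0.136 + 0.1311 + 0.055) ≈ 3.27538, so M₂ = 3.27538 × 1.1 ≈ 3.6029 billion.
ΔM = M₂ − M₁ = 3.6029 − 4.0863 = -0.4834 billion.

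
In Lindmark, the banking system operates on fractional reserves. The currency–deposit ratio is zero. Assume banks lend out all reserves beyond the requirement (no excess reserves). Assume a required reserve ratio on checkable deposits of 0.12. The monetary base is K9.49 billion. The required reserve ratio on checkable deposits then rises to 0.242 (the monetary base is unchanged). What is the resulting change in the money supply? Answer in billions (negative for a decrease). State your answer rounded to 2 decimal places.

-39.87 billion

Initially m₁ = 1 / (0.12) ≈ 8.3333, so M₁ = 8.3333 × 9.49 ≈ 79.083 billion.
After the change m₂ = 1 / (0.242) ≈ 4.1322, so M₂ = 4.1322 × 9.49 ≈ 39.2146 billion.
ΔM = M₂ − M₁ = 39.2146 − 79.083 = -39.8684 billion.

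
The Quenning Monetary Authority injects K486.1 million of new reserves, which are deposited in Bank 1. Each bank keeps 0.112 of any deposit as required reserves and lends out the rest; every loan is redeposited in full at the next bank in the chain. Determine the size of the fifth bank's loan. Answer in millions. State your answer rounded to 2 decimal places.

K268.40 million

Each bank lends a fraction (1 − rr) = 0.8880 of the deposit it receives, so Bank 5 receives 486.1·0.8880^4 and lends 486.1·0.8880^5 ≈ 268.4049 million.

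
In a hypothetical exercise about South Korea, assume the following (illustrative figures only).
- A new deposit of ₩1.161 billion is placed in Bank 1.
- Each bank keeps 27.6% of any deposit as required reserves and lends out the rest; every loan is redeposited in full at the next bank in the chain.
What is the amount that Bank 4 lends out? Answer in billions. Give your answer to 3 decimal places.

Each bank lends a fraction (1 − rr) = 0.7240 of the deposit it receives, so Bank 4 receives 1.161·0.7240^3 and lends 1.161·0.7240^4 ≈ 0.3190 billion.

₩0.319 billion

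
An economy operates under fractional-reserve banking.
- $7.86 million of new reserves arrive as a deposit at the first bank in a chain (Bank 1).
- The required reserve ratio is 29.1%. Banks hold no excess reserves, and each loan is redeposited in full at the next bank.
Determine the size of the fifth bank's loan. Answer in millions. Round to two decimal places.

$1.41 million

Each bank lends a fraction (1 − rr) = 0.7090 of the deposit it receives, so Bank 5 receives 7.86·0.7090^4 and lends 7.86·0.7090^5 ≈ 1.4082 million.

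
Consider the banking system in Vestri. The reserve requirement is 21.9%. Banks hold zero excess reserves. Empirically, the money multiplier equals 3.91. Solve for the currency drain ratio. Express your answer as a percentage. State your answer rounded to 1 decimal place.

Using m = 3.91. From m = (1 + c)/(c + rr + e), rearranging gives 1 + c = m·(c + rr + e), so c·(1 − m) = m·(rr + e) − 1.
Hence c = [m·(rr + e) − 1]/(1 − m) = [3.91 × (0.219 + 0) − 1] / (1 − 3.91) ≈ 0.049385.

4.9%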